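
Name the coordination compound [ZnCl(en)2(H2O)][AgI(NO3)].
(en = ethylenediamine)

aquachlorobis(ethylenediamine)zinc(II) iodonitratoargentate(I)

Zinc is always +2 in its complexes; the cation's ligand charges sum to -1, so the complex cation is 1+.
A 1:1 salt means the anion carries the equal and opposite charge, 1−.
Anion: ligand charges sum to -2; for the ion to be 1−, Ag = +1.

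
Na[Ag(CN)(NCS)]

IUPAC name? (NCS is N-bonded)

sodium cyanoisothiocyanatoargentate(I)

The 1 sodium counter-ion carries a total charge of +1, so each complex ion is 1−.
Ligand charges: 1×isothiocyanato (-1 each), 1×cyano (-1 each); total -2. So Ag + (-2) = 1−, giving Ag = +1.
The complex ion is anionic, so silver takes the -ate form argentate(I).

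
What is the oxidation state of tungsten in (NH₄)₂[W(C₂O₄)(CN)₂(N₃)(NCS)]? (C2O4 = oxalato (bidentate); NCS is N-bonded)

2 ammonium outside the brackets (+1 each) → the complex ion is 2−.
Ligand charges: 1×N3 = -1; 1×C2O4 = -2; 1×NCS = -1; 2×CN = -2; sum -6.
W + (-6) = 2− ⇒ W is +4.

+4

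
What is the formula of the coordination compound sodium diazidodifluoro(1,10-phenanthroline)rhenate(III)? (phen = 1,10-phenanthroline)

Ligands: 1 1,10-phenanthroline (phen, neutral), 2 fluoro (F, -1), 2 azido (N3, -1). Ligand charge sum = -4.
With Re in oxidation state +3, the complex ion is [Re...]^1−.
Charge balance with sodium (+1) requires 1 complex ion per 1 sodium.

Na[ReF2(N3)2(phen)]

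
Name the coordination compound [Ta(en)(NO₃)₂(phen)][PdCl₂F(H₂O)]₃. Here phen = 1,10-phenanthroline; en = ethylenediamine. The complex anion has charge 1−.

Both ions are complex: the cation is named first with the plain metal name, the anion second with the -ate form; each ion's ligands are alphabetised independently.
The complex anion is given as 1−; its ligand charges sum to -3, so Pd = +2.
With 3 anions per cation, the cation must be 3×1 = 3+.
Cation: ligand charges sum to -2; for the ion to be 3+, Ta = +5.

(ethylenediamine)dinitrato(1,10-phenanthroline)tantalum(V) aquadichlorofluoropalladate(II)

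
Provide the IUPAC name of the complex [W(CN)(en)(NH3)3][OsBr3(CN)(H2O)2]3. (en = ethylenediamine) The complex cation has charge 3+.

The complex cation is given as 3+; its ligand charges sum to -1, so W = +4.
With 3 anions per cation, each anion must be 3/3 = 1−.
Anion: ligand charges sum to -4; for the ion to be 1−, Os = +3.

triamminecyano(ethylenediamine)tungsten(IV) diaquatribromocyanoosmate(III)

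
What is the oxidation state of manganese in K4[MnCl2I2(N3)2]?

+2

4 potassium outside the brackets (+1 each) → the complex ion is 4−.
Ligand charges: 2×Cl = -2; 2×I = -2; 2×N3 = -2; sum -6.
Mn + (-6) = 4− ⇒ Mn is +2.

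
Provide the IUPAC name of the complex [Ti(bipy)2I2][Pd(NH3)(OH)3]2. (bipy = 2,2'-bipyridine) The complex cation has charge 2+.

bis(2,2'-bipyridine)diiodotitanium(IV) amminetrihydroxopalladate(II)

Both ions are complex: the cation is named first with the plain metal name, the anion second with the -ate form; each ion's ligands are alphabetised independently.
The complex cation is given as 2+; its ligand charges sum to -2, so Ti = +4.
With 2 anions per cation, each anion must be 2/2 = 1−.
Anion: ligand charges sum to -3; for the ion to be 1−, Pd = +2.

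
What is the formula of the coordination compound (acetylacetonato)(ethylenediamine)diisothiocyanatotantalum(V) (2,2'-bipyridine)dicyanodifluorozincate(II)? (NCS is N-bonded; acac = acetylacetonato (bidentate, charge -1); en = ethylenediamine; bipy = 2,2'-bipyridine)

[Ta(acac)(en)(NCS)2][Zn(bipy)(CN)2F2]

Cation [Ta…]: ligand charges -3, Ta(V) ⇒ ion charge 2+.
Anion [Zn…]: ligand charges -4, Zn(II) ⇒ ion charge 2−.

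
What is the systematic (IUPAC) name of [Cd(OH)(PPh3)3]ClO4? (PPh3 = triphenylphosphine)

The 1 perchlorate counter-ion carries a total charge of -1, so each complex ion is 1+.
Ligand charges: 3×triphenylphosphine (neutral), 1×hydroxo (-1 each); total -1. So Cd + (-1) = 1+, giving Cd = +2.
Ligands are named alphabetically: hydroxo before triphenylphosphine.

hydroxotris(triphenylphosphine)cadmium(II) perchlorate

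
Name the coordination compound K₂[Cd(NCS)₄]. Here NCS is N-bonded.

potassium tetraisothiocyanatocadmate(II)

The 2 potassium counter-ions carry a total charge of +2, so each complex ion is 2−.
Ligand charges: 4×isothiocyanato (-1 each); total -4. So Cd + (-4) = 2−, giving Cd = +2.
The complex ion is anionic, so cadmium takes the -ate form cadmate(II).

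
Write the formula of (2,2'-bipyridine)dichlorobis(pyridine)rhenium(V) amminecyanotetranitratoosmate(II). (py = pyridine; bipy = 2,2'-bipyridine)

Cation [Re…]: ligand charges -2, Re(V) ⇒ ion charge 3+.
Anion [Os…]: ligand charges -5, Os(II) ⇒ ion charge 3−.

[Re(bipy)Cl2(py)2][Os(CN)(NH3)(NO3)4]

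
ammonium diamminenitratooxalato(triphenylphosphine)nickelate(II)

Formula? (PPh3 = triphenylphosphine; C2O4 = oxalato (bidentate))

NH4[Ni(C2O4)(NH3)2(NO3)(PPh3)]

Ligands: 2 ammine (NH3, neutral), 1 triphenylphosphine (PPh3, neutral), 1 nitrato (NO3, -1), 1 oxalato (C2O4, -2). Ligand charge sum = -3.
Charge balance with ammonium (+1) requires 1 complex ion per 1 ammonium.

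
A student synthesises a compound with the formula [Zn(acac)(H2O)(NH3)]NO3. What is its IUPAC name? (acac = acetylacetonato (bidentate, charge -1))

The 1 nitrate counter-ion carries a total charge of -1, so each complex ion is 1+.
Ligand charges: 1×aqua (neutral), 1×ammine (neutral), 1×acetylacetonato (-1 each); total -1. So Zn + (-1) = 1+, giving Zn = +2.
Ligands are named alphabetically: acetylacetonato before ammine before aqua.

(acetylacetonato)ammineaquazinc(II) nitrate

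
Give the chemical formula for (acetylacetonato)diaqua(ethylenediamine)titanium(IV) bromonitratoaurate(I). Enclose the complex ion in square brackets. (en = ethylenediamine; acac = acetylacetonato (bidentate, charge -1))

[Ti(acac)(en)(H2O)2][AuBr(NO3)]3

Cation [Ti…]: ligand charges -1, Ti(IV) ⇒ ion charge 3+.
Anion [Au…]: ligand charges -2, Au(I) ⇒ ion charge 1−.
One 3+ cation requires 3 of the 1− anion.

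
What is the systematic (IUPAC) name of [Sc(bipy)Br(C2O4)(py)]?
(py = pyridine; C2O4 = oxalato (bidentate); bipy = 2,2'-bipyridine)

There is no counter-ion, so the complex is neutral overall.
Ligand charges: 1×pyridine (neutral), 1×oxalato (-2 each), 1×2,2'-bipyridine (neutral), 1×bromo (-1 each); total -3. So Sc + (-3) = 0, giving Sc = +3.
Ligands are named alphabetically: bipyridine before bromo before oxalato before pyridine.

(2,2'-bipyridine)bromooxalato(pyridine)scandium(III)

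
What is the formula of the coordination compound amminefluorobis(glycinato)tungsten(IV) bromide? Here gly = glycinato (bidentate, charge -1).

[WF(gly)2(NH3)]Br

Ligands: 1 ammine (NH3, neutral), 2 glycinato (gly, -1), 1 fluoro (F, -1). Ligand charge sum = -3.
Charge balance with bromide (-1) requires 1 complex ion per 1 bromide.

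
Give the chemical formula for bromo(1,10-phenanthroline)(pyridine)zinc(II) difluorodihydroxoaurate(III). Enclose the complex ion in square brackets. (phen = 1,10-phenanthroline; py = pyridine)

Cation [Zn…]: ligand charges -1, Zn(II) ⇒ ion charge 1+.
Anion [Au…]: ligand charges -4, Au(III) ⇒ ion charge 1−.
One 1+ cation balances one 1− anion.

[ZnBr(phen)(py)][AuF2(OH)2]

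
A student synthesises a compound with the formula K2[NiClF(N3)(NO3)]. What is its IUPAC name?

potassium azidochlorofluoronitratonickelate(II)

The 2 potassium counter-ions carry a total charge of +2, so each complex ion is 2−.
Ligand charges: 1×fluoro (-1 each), 1×nitrato (-1 each), 1×azido (-1 each), 1×chloro (-1 each); total -4. So Ni + (-4) = 2−, giving Ni = +2.
Ligands are named alphabetically: azido before chloro before fluoro before nitrato.
The complex ion is anionic, so nickel takes the -ate form nickelate(II).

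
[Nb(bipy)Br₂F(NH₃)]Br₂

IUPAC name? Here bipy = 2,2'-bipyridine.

ammine(2,2'-bipyridine)dibromofluoroniobium(V) bromide

The 2 bromide counter-ions carry a total charge of -2, so each complex ion is 2+.
Ligand charges: 1×fluoro (-1 each), 2×bromo (-1 each), 1×2,2'-bipyridine (neutral), 1×ammine (neutral); total -3. So Nb + (-3) = 2+, giving Nb = +5.
Ligands are named alphabetically: ammine before bipyridine before bromo before fluoro.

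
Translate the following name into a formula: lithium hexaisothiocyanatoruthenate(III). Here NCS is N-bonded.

Ligands: 6 isothiocyanato (NCS, -1). Ligand charge sum = -6.
With Ru in oxidation state +3, the complex ion is [Ru...]^3−.
Charge balance with lithium (+1) requires 1 complex ion per 3 lithium.

Li3[Ru(NCS)6]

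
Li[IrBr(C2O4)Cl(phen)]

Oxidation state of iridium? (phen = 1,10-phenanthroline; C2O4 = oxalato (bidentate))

1 lithium outside the brackets (+1 each) → the complex ion is 1−.
Ligand charges: 1×phen neutral; 1×Cl = -1; 1×Br = -1; 1×C2O4 = -2; sum -4.
Ir + (-4) = 1− ⇒ Ir is +3.

+3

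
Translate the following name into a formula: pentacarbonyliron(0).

[Fe(CO)5]

Ligands: 5 carbonyl (CO, neutral). Ligand charge sum = 0.
With Fe in oxidation state 0, the complex ion is [Fe...].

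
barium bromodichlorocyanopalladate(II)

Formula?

Ba[PdBrCl2(CN)]

Ligands: 1 bromo (Br, -1), 2 chloro (Cl, -1), 1 cyano (CN, -1). Ligand charge sum = -4.
Charge balance with barium (+2) requires 1 complex ion per 1 barium.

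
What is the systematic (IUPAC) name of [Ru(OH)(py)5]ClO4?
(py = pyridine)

The 1 perchlorate counter-ion carries a total charge of -1, so each complex ion is 1+.
Ligand charges: 1×hydroxo (-1 each), 5×pyridine (neutral); total -1. So Ru + (-1) = 1+, giving Ru = +2.
Ligands are named alphabetically: hydroxo before pyridine.

hydroxopentakis(pyridine)ruthenium(II) perchlorate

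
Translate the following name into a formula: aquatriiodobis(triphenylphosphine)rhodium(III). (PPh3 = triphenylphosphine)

[Rh(H2O)I3(PPh3)2]

Ligands: 1 aqua (H2O, neutral), 2 triphenylphosphine (PPh3, neutral), 3 iodo (I, -1). Ligand charge sum = -3.
With Rh in oxidation state +3, the complex ion is [Rh...].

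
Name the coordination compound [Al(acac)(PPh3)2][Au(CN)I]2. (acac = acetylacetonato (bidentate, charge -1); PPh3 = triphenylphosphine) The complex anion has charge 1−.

(acetylacetonato)bis(triphenylphosphine)aluminium(III) cyanoiodoaurate(I)

Both ions are complex: the cation is named first with the plain metal name, the anion second with the -ate form; each ion's ligands are alphabetised independently.
The complex anion is given as 1−; its ligand charges sum to -2, so Au = +1.
With 2 anions per cation, the cation must be 2×1 = 2+.
Cation: ligand charges sum to -1; for the ion to be 2+, Al = +3.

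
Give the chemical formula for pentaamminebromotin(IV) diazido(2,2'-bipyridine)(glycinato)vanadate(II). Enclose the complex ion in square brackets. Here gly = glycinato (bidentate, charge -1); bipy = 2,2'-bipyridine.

Cation [Sn…]: ligand charges -1, Sn(IV) ⇒ ion charge 3+.
Anion [V…]: ligand charges -3, V(II) ⇒ ion charge 1−.
One 3+ cation requires 3 of the 1− anion.

[SnBr(NH3)5][V(bipy)(gly)(N3)2]3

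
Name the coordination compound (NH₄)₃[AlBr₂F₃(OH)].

The 3 ammonium counter-ions carry a total charge of +3, so each complex ion is 3−.
Ligand charges: 3×fluoro (-1 each), 2×bromo (-1 each), 1×hydroxo (-1 each); total -6. So Al + (-6) = 3−, giving Al = +3.
Ligands are named alphabetically: bromo before fluoro before hydroxo.
The complex ion is anionic, so aluminium takes the -ate form aluminate(III).

ammonium dibromotrifluorohydroxoaluminate(III)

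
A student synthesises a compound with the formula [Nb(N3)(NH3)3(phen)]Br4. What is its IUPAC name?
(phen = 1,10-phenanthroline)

The 4 bromide counter-ions carry a total charge of -4, so each complex ion is 4+.
Ligand charges: 1×azido (-1 each), 1×1,10-phenanthroline (neutral), 3×ammine (neutral); total -1. So Nb + (-1) = 4+, giving Nb = +5.
Ligands are named alphabetically: ammine before azido before phenanthroline.

triammineazido(1,10-phenanthroline)niobium(V) bromide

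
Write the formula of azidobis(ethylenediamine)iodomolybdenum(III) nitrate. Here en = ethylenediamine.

Ligands: 1 iodo (I, -1), 2 ethylenediamine (en, neutral), 1 azido (N3, -1). Ligand charge sum = -2.
With Mo in oxidation state +3, the complex ion is [Mo...]^1+.
Charge balance with nitrate (-1) requires 1 complex ion per 1 nitrate.

[Mo(en)2I(N3)]NO3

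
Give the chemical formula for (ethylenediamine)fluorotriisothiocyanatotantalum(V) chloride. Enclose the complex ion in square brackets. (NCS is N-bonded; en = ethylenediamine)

Ligands: 1 fluoro (F, -1), 3 isothiocyanato (NCS, -1), 1 ethylenediamine (en, neutral). Ligand charge sum = -4.
With Ta in oxidation state +5, the complex ion is [Ta...]^1+.
Charge balance with chloride (-1) requires 1 complex ion per 1 chloride.

[Ta(en)F(NCS)3]Cl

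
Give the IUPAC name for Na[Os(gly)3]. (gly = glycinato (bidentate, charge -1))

The 1 sodium counter-ion carries a total charge of +1, so each complex ion is 1−.
Ligand charges: 3×glycinato (-1 each); total -3. So Os + (-3) = 1−, giving Os = +2.
The complex ion is anionic, so osmium takes the -ate form osmate(II).

sodium tris(glycinato)osmate(II)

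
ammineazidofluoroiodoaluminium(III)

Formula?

[AlFI(N3)(NH3)]

Ligands: 1 azido (N3, -1), 1 ammine (NH3, neutral), 1 fluoro (F, -1), 1 iodo (I, -1). Ligand charge sum = -3.
With Al in oxidation state +3, the complex ion is [Al...].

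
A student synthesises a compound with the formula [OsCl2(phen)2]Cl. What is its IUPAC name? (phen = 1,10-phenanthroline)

dichlorobis(1,10-phenanthroline)osmium(III) chloride

The 1 chloride counter-ion carries a total charge of -1, so each complex ion is 1+.
Ligand charges: 2×1,10-phenanthroline (neutral), 2×chloro (-1 each); total -2. So Os + (-2) = 1+, giving Os = +3.
Ligands are named alphabetically: chloro before phenanthroline.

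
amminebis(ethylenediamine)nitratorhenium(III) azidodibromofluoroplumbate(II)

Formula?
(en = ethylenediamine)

Cation [Re…]: ligand charges -1, Re(III) ⇒ ion charge 2+.
Anion [Pb…]: ligand charges -4, Pb(II) ⇒ ion charge 2−.
One 2+ cation balances one 2− anion.

[Re(en)2(NH3)(NO3)][PbBr2F(N3)]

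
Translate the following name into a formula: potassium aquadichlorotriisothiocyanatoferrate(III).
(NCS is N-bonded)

Ligands: 3 isothiocyanato (NCS, -1), 2 chloro (Cl, -1), 1 aqua (H2O, neutral). Ligand charge sum = -5.
Charge balance with potassium (+1) requires 1 complex ion per 2 potassium.

K2[FeCl2(H2O)(NCS)3]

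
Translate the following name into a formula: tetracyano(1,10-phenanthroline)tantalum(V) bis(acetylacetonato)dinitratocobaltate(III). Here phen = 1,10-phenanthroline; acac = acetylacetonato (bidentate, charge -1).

[Ta(CN)4(phen)][Co(acac)2(NO3)2]

Cation [Ta…]: ligand charges -4, Ta(V) ⇒ ion charge 1+.
Anion [Co…]: ligand charges -4, Co(III) ⇒ ion charge 1−.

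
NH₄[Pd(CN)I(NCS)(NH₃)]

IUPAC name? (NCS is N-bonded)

ammonium amminecyanoiodoisothiocyanatopalladate(II)

The 1 ammonium counter-ion carries a total charge of +1, so each complex ion is 1−.
Ligand charges: 1×isothiocyanato (-1 each), 1×ammine (neutral), 1×iodo (-1 each), 1×cyano (-1 each); total -3. So Pd + (-3) = 1−, giving Pd = +2.
The complex ion is anionic, so palladium takes the -ate form palladate(II).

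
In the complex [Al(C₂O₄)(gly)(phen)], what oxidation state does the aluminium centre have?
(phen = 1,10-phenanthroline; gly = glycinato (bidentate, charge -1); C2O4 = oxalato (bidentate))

No counter-ion: the bracketed complex is neutral.
Ligand charges: 1×phen neutral; 1×gly = -1; 1×C2O4 = -2; sum -3.
Al + (-3) = 0 ⇒ Al is +3.

+3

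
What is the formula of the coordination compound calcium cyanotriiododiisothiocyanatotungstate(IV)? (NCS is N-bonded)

Ligands: 1 cyano (CN, -1), 2 isothiocyanato (NCS, -1), 3 iodo (I, -1). Ligand charge sum = -6.
Charge balance with calcium (+2) requires 1 complex ion per 1 calcium.

Ca[W(CN)I3(NCS)2]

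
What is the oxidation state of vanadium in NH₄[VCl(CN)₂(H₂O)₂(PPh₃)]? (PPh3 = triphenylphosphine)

+2

1 ammonium outside the brackets (+1 each) → the complex ion is 1−.
Ligand charges: 1×Cl = -1; 2×H2O neutral; 1×PPh3 neutral; 2×CN = -2; sum -3.
V + (-3) = 1− ⇒ V is +2.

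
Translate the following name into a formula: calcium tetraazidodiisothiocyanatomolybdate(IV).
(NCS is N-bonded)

Ligands: 2 isothiocyanato (NCS, -1), 4 azido (N3, -1). Ligand charge sum = -6.
With Mo in oxidation state +4, the complex ion is [Mo...]^2−.
Charge balance with calcium (+2) requires 1 complex ion per 1 calcium.

Ca[Mo(N3)4(NCS)2]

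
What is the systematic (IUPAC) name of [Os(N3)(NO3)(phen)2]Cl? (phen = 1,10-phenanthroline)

The 1 chloride counter-ion carries a total charge of -1, so each complex ion is 1+.
Ligand charges: 1×azido (-1 each), 1×nitrato (-1 each), 2×1,10-phenanthroline (neutral); total -2. So Os + (-2) = 1+, giving Os = +3.
Ligands are named alphabetically: azido before nitrato before phenanthroline.

azidonitratobis(1,10-phenanthroline)osmium(III) chloride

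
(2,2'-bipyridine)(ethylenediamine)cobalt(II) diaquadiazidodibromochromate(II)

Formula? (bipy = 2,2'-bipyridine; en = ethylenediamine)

Cation [Co…]: ligand charges 0, Co(II) ⇒ ion charge 2+.
Anion [Cr…]: ligand charges -4, Cr(II) ⇒ ion charge 2−.
One 2+ cation balances one 2− anion.

[Co(bipy)(en)][CrBr2(H2O)2(N3)2]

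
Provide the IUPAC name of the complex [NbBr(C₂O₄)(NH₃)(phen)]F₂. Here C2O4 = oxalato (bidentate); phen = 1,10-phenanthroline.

amminebromooxalato(1,10-phenanthroline)niobium(V) fluoride

The 2 fluoride counter-ions carry a total charge of -2, so each complex ion is 2+.
Ligand charges: 1×oxalato (-2 each), 1×1,10-phenanthroline (neutral), 1×bromo (-1 each), 1×ammine (neutral); total -3. So Nb + (-3) = 2+, giving Nb = +5.
Ligands are named alphabetically: ammine before bromo before oxalato before phenanthroline.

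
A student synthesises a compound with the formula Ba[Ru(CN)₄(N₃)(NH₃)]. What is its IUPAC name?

The 1 barium counter-ion carries a total charge of +2, so each complex ion is 2−.
Ligand charges: 1×azido (-1 each), 1×ammine (neutral), 4×cyano (-1 each); total -5. So Ru + (-5) = 2−, giving Ru = +3.
Ligands are named alphabetically: ammine before azido before cyano.
The complex ion is anionic, so ruthenium takes the -ate form ruthenate(III).

barium ammineazidotetracyanoruthenate(III)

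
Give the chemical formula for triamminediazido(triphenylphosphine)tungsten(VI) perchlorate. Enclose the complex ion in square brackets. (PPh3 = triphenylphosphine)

Ligands: 3 ammine (NH3, neutral), 1 triphenylphosphine (PPh3, neutral), 2 azido (N3, -1). Ligand charge sum = -2.
Charge balance with perchlorate (-1) requires 1 complex ion per 4 perchlorate.

[W(N3)2(NH3)3(PPh3)](ClO4)4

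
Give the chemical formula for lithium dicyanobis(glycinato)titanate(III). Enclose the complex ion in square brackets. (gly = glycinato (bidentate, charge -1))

Li[Ti(CN)2(gly)2]

Ligands: 2 cyano (CN, -1), 2 glycinato (gly, -1). Ligand charge sum = -4.
With Ti in oxidation state +3, the complex ion is [Ti...]^1−.
Charge balance with lithium (+1) requires 1 complex ion per 1 lithium.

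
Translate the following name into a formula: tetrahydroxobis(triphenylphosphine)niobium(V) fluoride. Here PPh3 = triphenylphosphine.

[Nb(OH)4(PPh3)2]F

Ligands: 4 hydroxo (OH, -1), 2 triphenylphosphine (PPh3, neutral). Ligand charge sum = -4.
With Nb in oxidation state +5, the complex ion is [Nb...]^1+.
Charge balance with fluoride (-1) requires 1 complex ion per 1 fluoride.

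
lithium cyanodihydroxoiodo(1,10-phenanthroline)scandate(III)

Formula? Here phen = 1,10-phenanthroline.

Ligands: 1 cyano (CN, -1), 1 1,10-phenanthroline (phen, neutral), 2 hydroxo (OH, -1), 1 iodo (I, -1). Ligand charge sum = -4.
With Sc in oxidation state +3, the complex ion is [Sc...]^1−.
Charge balance with lithium (+1) requires 1 complex ion per 1 lithium.

Li[Sc(CN)I(OH)2(phen)]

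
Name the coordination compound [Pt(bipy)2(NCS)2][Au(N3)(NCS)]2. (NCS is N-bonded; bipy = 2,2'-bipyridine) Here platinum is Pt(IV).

bis(2,2'-bipyridine)diisothiocyanatoplatinum(IV) azidoisothiocyanatoaurate(I)

Both ions are complex: the cation is named first with the plain metal name, the anion second with the -ate form; each ion's ligands are alphabetised independently.
Pt is given as +4; the cation's ligand charges sum to -2, so the complex cation is 2+.
With 2 anions per cation, each anion must be 2/2 = 1−.
Anion: ligand charges sum to -2; for the ion to be 1−, Au = +1.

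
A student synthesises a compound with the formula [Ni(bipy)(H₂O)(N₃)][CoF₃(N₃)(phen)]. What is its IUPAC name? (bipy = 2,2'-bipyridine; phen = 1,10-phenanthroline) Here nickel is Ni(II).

Both ions are complex: the cation is named first with the plain metal name, the anion second with the -ate form; each ion's ligands are alphabetised independently.
Ni is given as +2; the cation's ligand charges sum to -1, so the complex cation is 1+.
A 1:1 salt means the anion carries the equal and opposite charge, 1−.
Anion: ligand charges sum to -4; for the ion to be 1−, Co = +3.

aquaazido(2,2'-bipyridine)nickel(II) azidotrifluoro(1,10-phenanthroline)cobaltate(III)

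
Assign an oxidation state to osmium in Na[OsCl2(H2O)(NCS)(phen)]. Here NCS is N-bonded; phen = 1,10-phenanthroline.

1 sodium outside the brackets (+1 each) → the complex ion is 1−.
Ligand charges: 2×Cl = -2; 1×H2O neutral; 1×NCS = -1; 1×phen neutral; sum -3.
Os + (-3) = 1− ⇒ Os is +2.

+2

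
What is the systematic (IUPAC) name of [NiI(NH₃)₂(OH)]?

There is no counter-ion, so the complex is neutral overall.
Ligand charges: 1×iodo (-1 each), 1×hydroxo (-1 each), 2×ammine (neutral); total -2. So Ni + (-2) = 0, giving Ni = +2.
Ligands are named alphabetically: ammine before hydroxo before iodo.

diamminehydroxoiodonickel(II)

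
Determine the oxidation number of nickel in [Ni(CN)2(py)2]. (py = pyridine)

No counter-ion: the bracketed complex is neutral.
Ligand charges: 2×py neutral; 2×CN = -2; sum -2.
Ni + (-2) = 0 ⇒ Ni is +2.

+2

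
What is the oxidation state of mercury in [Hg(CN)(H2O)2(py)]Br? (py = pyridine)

1 bromide outside the brackets (-1 each) → the complex ion is 1+.
Ligand charges: 1×CN = -1; 2×H2O neutral; 1×py neutral; sum -1.
Hg + (-1) = 1+ ⇒ Hg is +2.

+2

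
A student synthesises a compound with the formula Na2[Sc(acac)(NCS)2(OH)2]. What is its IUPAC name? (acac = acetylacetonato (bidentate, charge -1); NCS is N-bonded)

sodium (acetylacetonato)dihydroxodiisothiocyanatoscandate(III)

The 2 sodium counter-ions carry a total charge of +2, so each complex ion is 2−.
Ligand charges: 1×acetylacetonato (-1 each), 2×hydroxo (-1 each), 2×isothiocyanato (-1 each); total -5. So Sc + (-5) = 2−, giving Sc = +3.
The complex ion is anionic, so scandium takes the -ate form scandate(III).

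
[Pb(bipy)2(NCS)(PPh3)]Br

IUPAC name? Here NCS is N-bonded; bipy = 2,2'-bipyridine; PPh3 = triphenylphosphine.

The 1 bromide counter-ion carries a total charge of -1, so each complex ion is 1+.
Ligand charges: 1×isothiocyanato (-1 each), 2×2,2'-bipyridine (neutral), 1×triphenylphosphine (neutral); total -1. So Pb + (-1) = 1+, giving Pb = +2.
Ligands are named alphabetically: bipyridine before isothiocyanato before triphenylphosphine.

bis(2,2'-bipyridine)isothiocyanato(triphenylphosphine)lead(II) bromide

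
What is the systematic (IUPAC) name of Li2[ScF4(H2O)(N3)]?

The 2 lithium counter-ions carry a total charge of +2, so each complex ion is 2−.
Ligand charges: 1×aqua (neutral), 4×fluoro (-1 each), 1×azido (-1 each); total -5. So Sc + (-5) = 2−, giving Sc = +3.
Ligands are named alphabetically: aqua before azido before fluoro.
The complex ion is anionic, so scandium takes the -ate form scandate(III).

lithium aquaazidotetrafluoroscandate(III)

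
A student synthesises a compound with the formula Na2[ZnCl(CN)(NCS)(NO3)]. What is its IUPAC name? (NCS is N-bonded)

sodium chlorocyanoisothiocyanatonitratozincate(II)

The 2 sodium counter-ions carry a total charge of +2, so each complex ion is 2−.
Ligand charges: 1×nitrato (-1 each), 1×isothiocyanato (-1 each), 1×cyano (-1 each), 1×chloro (-1 each); total -4. So Zn + (-4) = 2−, giving Zn = +2.
The complex ion is anionic, so zinc takes the -ate form zincate(II).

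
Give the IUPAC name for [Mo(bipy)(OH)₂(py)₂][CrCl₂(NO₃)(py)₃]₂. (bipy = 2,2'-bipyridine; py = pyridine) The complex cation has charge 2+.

(2,2'-bipyridine)dihydroxobis(pyridine)molybdenum(IV) dichloronitratotris(pyridine)chromate(II)

Both ions are complex: the cation is named first with the plain metal name, the anion second with the -ate form; each ion's ligands are alphabetised independently.
The complex cation is given as 2+; its ligand charges sum to -2, so Mo = +4.
With 2 anions per cation, each anion must be 2/2 = 1−.
Anion: ligand charges sum to -3; for the ion to be 1−, Cr = +2.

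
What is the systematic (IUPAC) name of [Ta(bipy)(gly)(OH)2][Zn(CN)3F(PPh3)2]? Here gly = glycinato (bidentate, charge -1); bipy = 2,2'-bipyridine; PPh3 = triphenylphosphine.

(2,2'-bipyridine)(glycinato)dihydroxotantalum(V) tricyanofluorobis(triphenylphosphine)zincate(II)

Both ions are complex: the cation is named first with the plain metal name, the anion second with the -ate form; each ion's ligands are alphabetised independently.
Zinc is always +2 in its complexes; the anion's ligand charges sum to -4, so the complex anion is 2−.
A 1:1 salt means the cation carries the equal and opposite charge, 2+.
Cation: ligand charges sum to -3; for the ion to be 2+, Ta = +5.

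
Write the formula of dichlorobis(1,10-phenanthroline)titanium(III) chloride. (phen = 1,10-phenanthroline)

[TiCl2(phen)2]Cl

Ligands: 2 chloro (Cl, -1), 2 1,10-phenanthroline (phen, neutral). Ligand charge sum = -2.
With Ti in oxidation state +3, the complex ion is [Ti...]^1+.
Charge balance with chloride (-1) requires 1 complex ion per 1 chloride.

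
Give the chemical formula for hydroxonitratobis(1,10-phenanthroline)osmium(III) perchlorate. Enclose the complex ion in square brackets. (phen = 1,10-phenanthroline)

Ligands: 2 1,10-phenanthroline (phen, neutral), 1 nitrato (NO3, -1), 1 hydroxo (OH, -1). Ligand charge sum = -2.
With Os in oxidation state +3, the complex ion is [Os...]^1+.
Charge balance with perchlorate (-1) requires 1 complex ion per 1 perchlorate.

[Os(NO3)(OH)(phen)2]ClO4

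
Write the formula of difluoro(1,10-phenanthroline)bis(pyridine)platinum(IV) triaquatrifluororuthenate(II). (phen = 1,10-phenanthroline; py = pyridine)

Cation [Pt…]: ligand charges -2, Pt(IV) ⇒ ion charge 2+.
Anion [Ru…]: ligand charges -3, Ru(II) ⇒ ion charge 1−.
One 2+ cation requires 2 of the 1− anion.

[PtF2(phen)(py)2][RuF3(H2O)3]2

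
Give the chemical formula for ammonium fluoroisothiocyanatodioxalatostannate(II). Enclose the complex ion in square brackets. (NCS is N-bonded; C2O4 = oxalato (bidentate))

Ligands: 1 isothiocyanato (NCS, -1), 1 fluoro (F, -1), 2 oxalato (C2O4, -2). Ligand charge sum = -6.
Charge balance with ammonium (+1) requires 1 complex ion per 4 ammonium.

(NH4)4[Sn(C2O4)2F(NCS)]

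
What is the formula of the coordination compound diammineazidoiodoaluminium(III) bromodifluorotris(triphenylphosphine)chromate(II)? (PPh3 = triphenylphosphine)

Cation [Al…]: ligand charges -2, Al(III) ⇒ ion charge 1+.
Anion [Cr…]: ligand charges -3, Cr(II) ⇒ ion charge 1−.

[AlI(N3)(NH3)2][CrBrF2(PPh3)3]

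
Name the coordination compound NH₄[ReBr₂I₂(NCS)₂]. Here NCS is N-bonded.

ammonium dibromodiiododiisothiocyanatorhenate(V)

The 1 ammonium counter-ion carries a total charge of +1, so each complex ion is 1−.
Ligand charges: 2×iodo (-1 each), 2×isothiocyanato (-1 each), 2×bromo (-1 each); total -6. So Re + (-6) = 1−, giving Re = +5.
Ligands are named alphabetically: bromo before iodo before isothiocyanato.
The complex ion is anionic, so rhenium takes the -ate form rhenate(V).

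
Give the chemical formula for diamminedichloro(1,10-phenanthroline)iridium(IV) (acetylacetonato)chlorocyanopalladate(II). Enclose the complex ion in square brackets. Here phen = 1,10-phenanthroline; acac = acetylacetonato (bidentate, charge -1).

[IrCl2(NH3)2(phen)][Pd(acac)Cl(CN)]2

Cation [Ir…]: ligand charges -2, Ir(IV) ⇒ ion charge 2+.
Anion [Pd…]: ligand charges -3, Pd(II) ⇒ ion charge 1−.
One 2+ cation requires 2 of the 1− anion.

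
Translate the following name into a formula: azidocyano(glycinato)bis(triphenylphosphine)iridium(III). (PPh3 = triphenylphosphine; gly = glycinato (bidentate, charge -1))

[Ir(CN)(gly)(N3)(PPh3)2]

Ligands: 2 triphenylphosphine (PPh3, neutral), 1 glycinato (gly, -1), 1 azido (N3, -1), 1 cyano (CN, -1). Ligand charge sum = -3.
With Ir in oxidation state +3, the complex ion is [Ir...].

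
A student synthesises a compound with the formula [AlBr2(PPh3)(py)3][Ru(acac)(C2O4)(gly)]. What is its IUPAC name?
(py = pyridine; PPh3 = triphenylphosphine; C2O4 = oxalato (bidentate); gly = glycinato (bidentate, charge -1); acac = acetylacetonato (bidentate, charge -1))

dibromotris(pyridine)(triphenylphosphine)aluminium(III) (acetylacetonato)(glycinato)oxalatoruthenate(III)

Aluminium is always +3 in its complexes; the cation's ligand charges sum to -2, so the complex cation is 1+.
A 1:1 salt means the anion carries the equal and opposite charge, 1−.
Anion: ligand charges sum to -4; for the ion to be 1−, Ru = +3.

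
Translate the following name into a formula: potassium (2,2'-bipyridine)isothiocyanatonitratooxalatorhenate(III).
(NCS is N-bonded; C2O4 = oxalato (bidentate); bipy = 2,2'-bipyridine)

K[Re(bipy)(C2O4)(NCS)(NO3)]

Ligands: 1 nitrato (NO3, -1), 1 isothiocyanato (NCS, -1), 1 oxalato (C2O4, -2), 1 2,2'-bipyridine (bipy, neutral). Ligand charge sum = -4.
Charge balance with potassium (+1) requires 1 complex ion per 1 potassium.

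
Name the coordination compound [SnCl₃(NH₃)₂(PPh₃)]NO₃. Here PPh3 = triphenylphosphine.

The 1 nitrate counter-ion carries a total charge of -1, so each complex ion is 1+.
Ligand charges: 1×triphenylphosphine (neutral), 2×ammine (neutral), 3×chloro (-1 each); total -3. So Sn + (-3) = 1+, giving Sn = +4.
Ligands are named alphabetically: ammine before chloro before triphenylphosphine.

diamminetrichloro(triphenylphosphine)tin(IV) nitrate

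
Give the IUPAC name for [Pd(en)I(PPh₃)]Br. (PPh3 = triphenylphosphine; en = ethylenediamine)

(ethylenediamine)iodo(triphenylphosphine)palladium(II) bromide

The 1 bromide counter-ion carries a total charge of -1, so each complex ion is 1+.
Ligand charges: 1×triphenylphosphine (neutral), 1×iodo (-1 each), 1×ethylenediamine (neutral); total -1. So Pd + (-1) = 1+, giving Pd = +2.
Ligands are named alphabetically: ethylenediamine before iodo before triphenylphosphine.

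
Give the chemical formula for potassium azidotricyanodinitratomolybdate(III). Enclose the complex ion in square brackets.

Ligands: 2 nitrato (NO3, -1), 1 azido (N3, -1), 3 cyano (CN, -1). Ligand charge sum = -6.
Charge balance with potassium (+1) requires 1 complex ion per 3 potassium.

K3[Mo(CN)3(N3)(NO3)2]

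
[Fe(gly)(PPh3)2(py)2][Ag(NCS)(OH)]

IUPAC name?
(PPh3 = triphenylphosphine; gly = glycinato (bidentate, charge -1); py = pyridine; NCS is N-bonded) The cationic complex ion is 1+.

Both ions are complex: the cation is named first with the plain metal name, the anion second with the -ate form; each ion's ligands are alphabetised independently.
The complex cation is given as 1+; its ligand charges sum to -1, so Fe = +2.
A 1:1 salt means the anion carries the equal and opposite charge, 1−.
Anion: ligand charges sum to -2; for the ion to be 1−, Ag = +1.

(glycinato)bis(pyridine)bis(triphenylphosphine)iron(II) hydroxoisothiocyanatoargentate(I)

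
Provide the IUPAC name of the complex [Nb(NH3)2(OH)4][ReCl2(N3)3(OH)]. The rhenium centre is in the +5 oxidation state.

diamminetetrahydroxoniobium(V) triazidodichlorohydroxorhenate(V)

Both ions are complex: the cation is named first with the plain metal name, the anion second with the -ate form; each ion's ligands are alphabetised independently.
Re is given as +5; the anion's ligand charges sum to -6, so the complex anion is 1−.
A 1:1 salt means the cation carries the equal and opposite charge, 1+.
Cation: ligand charges sum to -4; for the ion to be 1+, Nb = +5.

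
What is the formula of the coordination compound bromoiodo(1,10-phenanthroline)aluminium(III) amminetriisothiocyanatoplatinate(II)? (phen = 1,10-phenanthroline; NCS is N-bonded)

[AlBrI(phen)][Pt(NCS)3(NH3)]

Cation [Al…]: ligand charges -2, Al(III) ⇒ ion charge 1+.
Anion [Pt…]: ligand charges -3, Pt(II) ⇒ ion charge 1−.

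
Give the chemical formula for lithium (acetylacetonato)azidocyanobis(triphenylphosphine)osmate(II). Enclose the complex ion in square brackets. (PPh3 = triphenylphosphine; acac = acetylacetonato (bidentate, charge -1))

Ligands: 1 azido (N3, -1), 2 triphenylphosphine (PPh3, neutral), 1 acetylacetonato (acac, -1), 1 cyano (CN, -1). Ligand charge sum = -3.
With Os in oxidation state +2, the complex ion is [Os...]^1−.
Charge balance with lithium (+1) requires 1 complex ion per 1 lithium.

Li[Os(acac)(CN)(N3)(PPh3)2]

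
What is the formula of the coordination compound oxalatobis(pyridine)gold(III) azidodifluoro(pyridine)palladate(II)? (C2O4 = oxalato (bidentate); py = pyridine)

[Au(C2O4)(py)2][PdF2(N3)(py)]

Cation [Au…]: ligand charges -2, Au(III) ⇒ ion charge 1+.
Anion [Pd…]: ligand charges -3, Pd(II) ⇒ ion charge 1−.
One 1+ cation balances one 1− anion.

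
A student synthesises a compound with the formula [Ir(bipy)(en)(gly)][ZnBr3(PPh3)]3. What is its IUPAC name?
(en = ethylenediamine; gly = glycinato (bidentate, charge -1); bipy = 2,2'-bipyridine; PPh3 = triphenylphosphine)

Zinc is always +2 in its complexes; the anion's ligand charges sum to -3, so the complex anion is 1−.
With 3 anions per cation, the cation must be 3×1 = 3+.
Cation: ligand charges sum to -1; for the ion to be 3+, Ir = +4.

(2,2'-bipyridine)(ethylenediamine)(glycinato)iridium(IV) tribromo(triphenylphosphine)zincate(II)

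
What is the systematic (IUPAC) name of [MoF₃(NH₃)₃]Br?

triamminetrifluoromolybdenum(IV) bromide

The 1 bromide counter-ion carries a total charge of -1, so each complex ion is 1+.
Ligand charges: 3×ammine (neutral), 3×fluoro (-1 each); total -3. So Mo + (-3) = 1+, giving Mo = +4.
Ligands are named alphabetically: ammine before fluoro.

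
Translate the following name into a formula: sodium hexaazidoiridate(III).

Na3[Ir(N3)6]

Ligands: 6 azido (N3, -1). Ligand charge sum = -6.
With Ir in oxidation state +3, the complex ion is [Ir...]^3−.
Charge balance with sodium (+1) requires 1 complex ion per 3 sodium.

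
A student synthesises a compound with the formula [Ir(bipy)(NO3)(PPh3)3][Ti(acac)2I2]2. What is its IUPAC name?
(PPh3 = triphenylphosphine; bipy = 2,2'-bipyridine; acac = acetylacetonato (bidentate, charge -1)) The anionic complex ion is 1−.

(2,2'-bipyridine)nitratotris(triphenylphosphine)iridium(III) bis(acetylacetonato)diiodotitanate(III)

The complex anion is given as 1−; its ligand charges sum to -4, so Ti = +3.
With 2 anions per cation, the cation must be 2×1 = 2+.
Cation: ligand charges sum to -1; for the ion to be 2+, Ir = +3.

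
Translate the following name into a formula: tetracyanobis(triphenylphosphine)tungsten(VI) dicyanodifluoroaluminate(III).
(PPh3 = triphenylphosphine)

Cation [W…]: ligand charges -4, W(VI) ⇒ ion charge 2+.
Anion [Al…]: ligand charges -4, Al(III) ⇒ ion charge 1−.
One 2+ cation requires 2 of the 1− anion.

[W(CN)4(PPh3)2][Al(CN)2F2]2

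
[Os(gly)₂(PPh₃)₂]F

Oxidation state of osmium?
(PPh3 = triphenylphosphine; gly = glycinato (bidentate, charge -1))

1 fluoride outside the brackets (-1 each) → the complex ion is 1+.
Ligand charges: 2×PPh3 neutral; 2×gly = -2; sum -2.
Os + (-2) = 1+ ⇒ Os is +3.

+3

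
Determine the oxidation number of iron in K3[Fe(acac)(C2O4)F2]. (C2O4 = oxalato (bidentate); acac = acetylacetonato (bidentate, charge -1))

3 potassium outside the brackets (+1 each) → the complex ion is 3−.
Ligand charges: 1×C2O4 = -2; 2×F = -2; 1×acac = -1; sum -5.
Fe + (-5) = 3− ⇒ Fe is +2.

+2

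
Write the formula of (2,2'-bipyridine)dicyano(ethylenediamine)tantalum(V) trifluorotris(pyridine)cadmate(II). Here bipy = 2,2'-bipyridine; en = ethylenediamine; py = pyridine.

[Ta(bipy)(CN)2(en)][CdF3(py)3]3

Cation [Ta…]: ligand charges -2, Ta(V) ⇒ ion charge 3+.
Anion [Cd…]: ligand charges -3, Cd(II) ⇒ ion charge 1−.
One 3+ cation requires 3 of the 1− anion.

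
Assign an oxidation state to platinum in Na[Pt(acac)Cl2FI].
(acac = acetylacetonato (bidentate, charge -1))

1 sodium outside the brackets (+1 each) → the complex ion is 1−.
Ligand charges: 1×I = -1; 1×acac = -1; 2×Cl = -2; 1×F = -1; sum -5.
Pt + (-5) = 1− ⇒ Pt is +4.

+4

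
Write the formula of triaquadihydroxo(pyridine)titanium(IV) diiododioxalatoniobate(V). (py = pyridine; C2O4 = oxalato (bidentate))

[Ti(H2O)3(OH)2(py)][Nb(C2O4)2I2]2

Cation [Ti…]: ligand charges -2, Ti(IV) ⇒ ion charge 2+.
Anion [Nb…]: ligand charges -6, Nb(V) ⇒ ion charge 1−.
One 2+ cation requires 2 of the 1− anion.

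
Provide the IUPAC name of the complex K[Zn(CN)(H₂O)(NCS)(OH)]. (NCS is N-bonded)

The 1 potassium counter-ion carries a total charge of +1, so each complex ion is 1−.
Ligand charges: 1×aqua (neutral), 1×isothiocyanato (-1 each), 1×cyano (-1 each), 1×hydroxo (-1 each); total -3. So Zn + (-3) = 1−, giving Zn = +2.
Ligands are named alphabetically: aqua before cyano before hydroxo before isothiocyanato.
The complex ion is anionic, so zinc takes the -ate form zincate(II).

potassium aquacyanohydroxoisothiocyanatozincate(II)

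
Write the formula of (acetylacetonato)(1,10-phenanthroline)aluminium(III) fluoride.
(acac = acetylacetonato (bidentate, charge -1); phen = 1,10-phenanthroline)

Ligands: 1 acetylacetonato (acac, -1), 1 1,10-phenanthroline (phen, neutral). Ligand charge sum = -1.
With Al in oxidation state +3, the complex ion is [Al...]^2+.
Charge balance with fluoride (-1) requires 1 complex ion per 2 fluoride.

[Al(acac)(phen)]F2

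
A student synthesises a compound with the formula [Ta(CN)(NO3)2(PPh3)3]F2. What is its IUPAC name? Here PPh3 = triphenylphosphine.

The 2 fluoride counter-ions carry a total charge of -2, so each complex ion is 2+.
Ligand charges: 3×triphenylphosphine (neutral), 1×cyano (-1 each), 2×nitrato (-1 each); total -3. So Ta + (-3) = 2+, giving Ta = +5.
Ligands are named alphabetically: cyano before nitrato before triphenylphosphine.

cyanodinitratotris(triphenylphosphine)tantalum(V) fluoride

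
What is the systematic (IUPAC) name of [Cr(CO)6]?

hexacarbonylchromium(0)

There is no counter-ion, so the complex is neutral overall.
Ligand charges: 6×carbonyl (neutral); total 0. So Cr + (0) = 0, giving Cr = 0.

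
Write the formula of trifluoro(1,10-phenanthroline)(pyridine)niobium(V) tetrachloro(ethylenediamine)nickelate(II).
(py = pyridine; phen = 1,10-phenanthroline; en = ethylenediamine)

[NbF3(phen)(py)][NiCl4(en)]

Cation [Nb…]: ligand charges -3, Nb(V) ⇒ ion charge 2+.
Anion [Ni…]: ligand charges -4, Ni(II) ⇒ ion charge 2−.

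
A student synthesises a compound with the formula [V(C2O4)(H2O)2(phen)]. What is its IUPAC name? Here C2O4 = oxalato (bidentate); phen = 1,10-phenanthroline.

diaquaoxalato(1,10-phenanthroline)vanadium(II)

There is no counter-ion, so the complex is neutral overall.
Ligand charges: 2×aqua (neutral), 1×oxalato (-2 each), 1×1,10-phenanthroline (neutral); total -2. So V + (-2) = 0, giving V = +2.
Ligands are named alphabetically: aqua before oxalato before phenanthroline.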